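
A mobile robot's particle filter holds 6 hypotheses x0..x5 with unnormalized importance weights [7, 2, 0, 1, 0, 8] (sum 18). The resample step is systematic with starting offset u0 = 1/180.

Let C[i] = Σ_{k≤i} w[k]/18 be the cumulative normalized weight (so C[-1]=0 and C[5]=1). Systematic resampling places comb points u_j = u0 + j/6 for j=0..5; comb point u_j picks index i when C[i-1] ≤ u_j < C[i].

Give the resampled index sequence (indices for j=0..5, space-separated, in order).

C = [7/18, 1/2, 1/2, 5/9, 5/9, 1]
j=0: u_0=1/180 ∈ [0, 7/18) → index 0
j=1: u_1=31/180 ∈ [0, 7/18) → index 0
j=2: u_2=61/180 ∈ [0, 7/18) → index 0
j=3: u_3=91/180 ∈ [1/2, 5/9) → index 3
j=4: u_4=121/180 ∈ [5/9, 1) → index 5
j=5: u_5=151/180 ∈ [5/9, 1) → index 5

0 0 0 3 5 5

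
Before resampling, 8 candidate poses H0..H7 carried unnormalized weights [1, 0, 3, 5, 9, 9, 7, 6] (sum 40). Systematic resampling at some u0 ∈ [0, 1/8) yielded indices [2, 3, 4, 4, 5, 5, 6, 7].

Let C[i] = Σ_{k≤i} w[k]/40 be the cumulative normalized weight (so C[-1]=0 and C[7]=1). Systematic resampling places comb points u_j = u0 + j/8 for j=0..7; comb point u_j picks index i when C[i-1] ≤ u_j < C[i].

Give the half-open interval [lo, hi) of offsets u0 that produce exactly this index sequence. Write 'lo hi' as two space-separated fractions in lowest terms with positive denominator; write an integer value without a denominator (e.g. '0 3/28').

1/40 1/20

C = [1/40, 1/40, 1/10, 9/40, 9/20, 27/40, 17/20, 1]
j=0 picked index 2: u0 ∈ [1/40, 1/10)
j=1 picked index 3: u0 ∈ [-1/40, 1/10)
j=2 picked index 4: u0 ∈ [-1/40, 1/5)
j=3 picked index 4: u0 ∈ [-3/20, 3/40)
j=4 picked index 5: u0 ∈ [-1/20, 7/40)
j=5 picked index 5: u0 ∈ [-7/40, 1/20)
j=6 picked index 6: u0 ∈ [-3/40, 1/10)
j=7 picked index 7: u0 ∈ [-1/40, 1/8)
intersection: [1/40, 1/20)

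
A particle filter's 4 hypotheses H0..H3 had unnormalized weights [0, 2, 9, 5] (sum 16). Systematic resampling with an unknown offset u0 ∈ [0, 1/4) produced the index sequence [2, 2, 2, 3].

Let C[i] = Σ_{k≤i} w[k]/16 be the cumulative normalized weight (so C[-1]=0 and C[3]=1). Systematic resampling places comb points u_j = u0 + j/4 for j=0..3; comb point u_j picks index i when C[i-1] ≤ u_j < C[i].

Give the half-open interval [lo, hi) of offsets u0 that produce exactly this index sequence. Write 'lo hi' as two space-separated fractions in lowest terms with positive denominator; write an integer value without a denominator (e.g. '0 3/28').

C = [0, 1/8, 11/16, 1]
j=0 picked index 2: u0 ∈ [1/8, 11/16)
j=1 picked index 2: u0 ∈ [-1/8, 7/16)
j=2 picked index 2: u0 ∈ [-3/8, 3/16)
j=3 picked index 3: u0 ∈ [-1/16, 1/4)
intersection: [1/8, 3/16)

1/8 3/16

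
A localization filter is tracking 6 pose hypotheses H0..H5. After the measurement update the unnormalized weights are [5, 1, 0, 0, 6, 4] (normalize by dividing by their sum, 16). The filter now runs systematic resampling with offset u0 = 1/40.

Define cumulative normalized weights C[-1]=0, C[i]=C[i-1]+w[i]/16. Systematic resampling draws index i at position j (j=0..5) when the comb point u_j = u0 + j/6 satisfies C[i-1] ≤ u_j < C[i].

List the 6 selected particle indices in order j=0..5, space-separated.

0 0 1 4 4 5

C = [5/16, 3/8, 3/8, 3/8, 3/4, 1]
j=0: u_0=1/40 ∈ [0, 5/16) → index 0
j=1: u_1=23/120 ∈ [0, 5/16) → index 0
j=2: u_2=43/120 ∈ [5/16, 3/8) → index 1
j=3: u_3=21/40 ∈ [3/8, 3/4) → index 4
j=4: u_4=83/120 ∈ [3/8, 3/4) → index 4
j=5: u_5=103/120 ∈ [3/4, 1) → index 5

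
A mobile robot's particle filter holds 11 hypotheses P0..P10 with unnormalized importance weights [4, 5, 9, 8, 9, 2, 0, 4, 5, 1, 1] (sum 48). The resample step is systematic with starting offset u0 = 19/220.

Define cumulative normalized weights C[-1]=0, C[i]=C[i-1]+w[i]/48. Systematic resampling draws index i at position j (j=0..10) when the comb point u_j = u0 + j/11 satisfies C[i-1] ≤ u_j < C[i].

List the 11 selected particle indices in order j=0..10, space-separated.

C = [1/12, 3/16, 3/8, 13/24, 35/48, 37/48, 37/48, 41/48, 23/24, 47/48, 1]
j=0: u_0=19/220 ∈ [1/12, 3/16) → index 1
j=1: u_1=39/220 ∈ [1/12, 3/16) → index 1
j=2: u_2=59/220 ∈ [3/16, 3/8) → index 2
j=3: u_3=79/220 ∈ [3/16, 3/8) → index 2
j=4: u_4=9/20 ∈ [3/8, 13/24) → index 3
j=5: u_5=119/220 ∈ [3/8, 13/24) → index 3
j=6: u_6=139/220 ∈ [13/24, 35/48) → index 4
j=7: u_7=159/220 ∈ [13/24, 35/48) → index 4
j=8: u_8=179/220 ∈ [37/48, 41/48) → index 7
j=9: u_9=199/220 ∈ [41/48, 23/24) → index 8
j=10: u_10=219/220 ∈ [47/48, 1) → index 10

1 1 2 2 3 3 4 4 7 8 10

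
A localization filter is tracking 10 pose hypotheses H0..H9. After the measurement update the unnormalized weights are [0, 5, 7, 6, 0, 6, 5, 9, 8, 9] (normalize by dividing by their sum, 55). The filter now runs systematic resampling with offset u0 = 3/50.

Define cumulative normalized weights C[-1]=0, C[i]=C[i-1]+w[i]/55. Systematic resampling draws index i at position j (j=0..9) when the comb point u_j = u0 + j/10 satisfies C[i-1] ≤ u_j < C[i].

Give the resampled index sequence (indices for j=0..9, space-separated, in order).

1 2 3 5 6 7 7 8 9 9

C = [0, 1/11, 12/55, 18/55, 18/55, 24/55, 29/55, 38/55, 46/55, 1]
j=0: u_0=3/50 ∈ [0, 1/11) → index 1
j=1: u_1=4/25 ∈ [1/11, 12/55) → index 2
j=2: u_2=13/50 ∈ [12/55, 18/55) → index 3
j=3: u_3=9/25 ∈ [18/55, 24/55) → index 5
j=4: u_4=23/50 ∈ [24/55, 29/55) → index 6
j=5: u_5=14/25 ∈ [29/55, 38/55) → index 7
j=6: u_6=33/50 ∈ [29/55, 38/55) → index 7
j=7: u_7=19/25 ∈ [38/55, 46/55) → index 8
j=8: u_8=43/50 ∈ [46/55, 1) → index 9
j=9: u_9=24/25 ∈ [46/55, 1) → index 9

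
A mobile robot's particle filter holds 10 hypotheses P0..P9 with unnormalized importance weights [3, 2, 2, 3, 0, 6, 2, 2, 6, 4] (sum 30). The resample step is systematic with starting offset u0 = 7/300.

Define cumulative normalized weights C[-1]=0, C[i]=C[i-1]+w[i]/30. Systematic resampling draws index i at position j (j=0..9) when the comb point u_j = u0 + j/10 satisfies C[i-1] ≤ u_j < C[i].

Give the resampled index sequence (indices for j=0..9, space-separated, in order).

0 1 2 3 5 5 7 8 8 9

C = [1/10, 1/6, 7/30, 1/3, 1/3, 8/15, 3/5, 2/3, 13/15, 1]
j=0: u_0=7/300 ∈ [0, 1/10) → index 0
j=1: u_1=37/300 ∈ [1/10, 1/6) → index 1
j=2: u_2=67/300 ∈ [1/6, 7/30) → index 2
j=3: u_3=97/300 ∈ [7/30, 1/3) → index 3
j=4: u_4=127/300 ∈ [1/3, 8/15) → index 5
j=5: u_5=157/300 ∈ [1/3, 8/15) → index 5
j=6: u_6=187/300 ∈ [3/5, 2/3) → index 7
j=7: u_7=217/300 ∈ [2/3, 13/15) → index 8
j=8: u_8=247/300 ∈ [2/3, 13/15) → index 8
j=9: u_9=277/300 ∈ [13/15, 1) → index 9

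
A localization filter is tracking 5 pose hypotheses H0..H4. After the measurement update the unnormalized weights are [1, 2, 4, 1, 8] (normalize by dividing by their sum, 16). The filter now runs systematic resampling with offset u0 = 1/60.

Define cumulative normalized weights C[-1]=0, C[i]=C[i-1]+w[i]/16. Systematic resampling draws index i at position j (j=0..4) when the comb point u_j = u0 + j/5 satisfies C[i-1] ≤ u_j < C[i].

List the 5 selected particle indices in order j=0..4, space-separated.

0 2 2 4 4

C = [1/16, 3/16, 7/16, 1/2, 1]
j=0: u_0=1/60 ∈ [0, 1/16) → index 0
j=1: u_1=13/60 ∈ [3/16, 7/16) → index 2
j=2: u_2=5/12 ∈ [3/16, 7/16) → index 2
j=3: u_3=37/60 ∈ [1/2, 1) → index 4
j=4: u_4=49/60 ∈ [1/2, 1) → index 4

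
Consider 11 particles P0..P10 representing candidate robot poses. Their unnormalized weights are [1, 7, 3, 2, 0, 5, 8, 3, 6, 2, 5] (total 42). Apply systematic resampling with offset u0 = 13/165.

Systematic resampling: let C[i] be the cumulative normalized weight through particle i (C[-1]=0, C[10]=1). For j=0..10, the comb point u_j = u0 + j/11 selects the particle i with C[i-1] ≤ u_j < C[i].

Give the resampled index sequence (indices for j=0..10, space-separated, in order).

C = [1/42, 4/21, 11/42, 13/42, 13/42, 3/7, 13/21, 29/42, 5/6, 37/42, 1]
j=0: u_0=13/165 ∈ [1/42, 4/21) → index 1
j=1: u_1=28/165 ∈ [1/42, 4/21) → index 1
j=2: u_2=43/165 ∈ [4/21, 11/42) → index 2
j=3: u_3=58/165 ∈ [13/42, 3/7) → index 5
j=4: u_4=73/165 ∈ [3/7, 13/21) → index 6
j=5: u_5=8/15 ∈ [3/7, 13/21) → index 6
j=6: u_6=103/165 ∈ [13/21, 29/42) → index 7
j=7: u_7=118/165 ∈ [29/42, 5/6) → index 8
j=8: u_8=133/165 ∈ [29/42, 5/6) → index 8
j=9: u_9=148/165 ∈ [37/42, 1) → index 10
j=10: u_10=163/165 ∈ [37/42, 1) → index 10

1 1 2 5 6 6 7 8 8 10 10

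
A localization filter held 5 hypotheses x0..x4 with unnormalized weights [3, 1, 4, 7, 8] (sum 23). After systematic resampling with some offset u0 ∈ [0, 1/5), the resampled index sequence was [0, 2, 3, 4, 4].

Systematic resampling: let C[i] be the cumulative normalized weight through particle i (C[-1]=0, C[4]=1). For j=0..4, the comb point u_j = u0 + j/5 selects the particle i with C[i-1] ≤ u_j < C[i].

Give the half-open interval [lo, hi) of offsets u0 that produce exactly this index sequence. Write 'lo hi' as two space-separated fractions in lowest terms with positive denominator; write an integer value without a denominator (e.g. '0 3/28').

6/115 3/23

C = [3/23, 4/23, 8/23, 15/23, 1]
j=0 picked index 0: u0 ∈ [0, 3/23)
j=1 picked index 2: u0 ∈ [-3/115, 17/115)
j=2 picked index 3: u0 ∈ [-6/115, 29/115)
j=3 picked index 4: u0 ∈ [6/115, 2/5)
j=4 picked index 4: u0 ∈ [-17/115, 1/5)
intersection: [6/115, 3/23)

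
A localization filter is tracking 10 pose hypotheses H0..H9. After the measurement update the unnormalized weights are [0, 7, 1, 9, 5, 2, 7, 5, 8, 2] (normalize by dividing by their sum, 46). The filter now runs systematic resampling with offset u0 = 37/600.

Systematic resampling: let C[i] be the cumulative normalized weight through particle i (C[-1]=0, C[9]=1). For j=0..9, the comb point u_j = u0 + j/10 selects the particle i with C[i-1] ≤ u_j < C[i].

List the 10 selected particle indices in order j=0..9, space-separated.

C = [0, 7/46, 4/23, 17/46, 11/23, 12/23, 31/46, 18/23, 22/23, 1]
j=0: u_0=37/600 ∈ [0, 7/46) → index 1
j=1: u_1=97/600 ∈ [7/46, 4/23) → index 2
j=2: u_2=157/600 ∈ [4/23, 17/46) → index 3
j=3: u_3=217/600 ∈ [4/23, 17/46) → index 3
j=4: u_4=277/600 ∈ [17/46, 11/23) → index 4
j=5: u_5=337/600 ∈ [12/23, 31/46) → index 6
j=6: u_6=397/600 ∈ [12/23, 31/46) → index 6
j=7: u_7=457/600 ∈ [31/46, 18/23) → index 7
j=8: u_8=517/600 ∈ [18/23, 22/23) → index 8
j=9: u_9=577/600 ∈ [22/23, 1) → index 9

1 2 3 3 4 6 6 7 8 9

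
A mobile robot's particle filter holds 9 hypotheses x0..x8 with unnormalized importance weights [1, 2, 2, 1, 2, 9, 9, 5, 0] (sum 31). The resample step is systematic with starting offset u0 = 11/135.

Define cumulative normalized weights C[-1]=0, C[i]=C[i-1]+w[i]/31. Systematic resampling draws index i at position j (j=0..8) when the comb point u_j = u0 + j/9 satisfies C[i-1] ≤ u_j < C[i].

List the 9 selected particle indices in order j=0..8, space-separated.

1 3 5 5 5 6 6 7 7

C = [1/31, 3/31, 5/31, 6/31, 8/31, 17/31, 26/31, 1, 1]
j=0: u_0=11/135 ∈ [1/31, 3/31) → index 1
j=1: u_1=26/135 ∈ [5/31, 6/31) → index 3
j=2: u_2=41/135 ∈ [8/31, 17/31) → index 5
j=3: u_3=56/135 ∈ [8/31, 17/31) → index 5
j=4: u_4=71/135 ∈ [8/31, 17/31) → index 5
j=5: u_5=86/135 ∈ [17/31, 26/31) → index 6
j=6: u_6=101/135 ∈ [17/31, 26/31) → index 6
j=7: u_7=116/135 ∈ [26/31, 1) → index 7
j=8: u_8=131/135 ∈ [26/31, 1) → index 7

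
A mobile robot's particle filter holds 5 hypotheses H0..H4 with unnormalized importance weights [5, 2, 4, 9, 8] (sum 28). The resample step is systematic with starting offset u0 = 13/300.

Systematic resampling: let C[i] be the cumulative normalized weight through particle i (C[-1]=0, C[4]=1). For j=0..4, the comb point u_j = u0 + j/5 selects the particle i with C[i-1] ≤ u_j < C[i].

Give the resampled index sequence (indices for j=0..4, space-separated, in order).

0 1 3 3 4

C = [5/28, 1/4, 11/28, 5/7, 1]
j=0: u_0=13/300 ∈ [0, 5/28) → index 0
j=1: u_1=73/300 ∈ [5/28, 1/4) → index 1
j=2: u_2=133/300 ∈ [11/28, 5/7) → index 3
j=3: u_3=193/300 ∈ [11/28, 5/7) → index 3
j=4: u_4=253/300 ∈ [5/7, 1) → index 4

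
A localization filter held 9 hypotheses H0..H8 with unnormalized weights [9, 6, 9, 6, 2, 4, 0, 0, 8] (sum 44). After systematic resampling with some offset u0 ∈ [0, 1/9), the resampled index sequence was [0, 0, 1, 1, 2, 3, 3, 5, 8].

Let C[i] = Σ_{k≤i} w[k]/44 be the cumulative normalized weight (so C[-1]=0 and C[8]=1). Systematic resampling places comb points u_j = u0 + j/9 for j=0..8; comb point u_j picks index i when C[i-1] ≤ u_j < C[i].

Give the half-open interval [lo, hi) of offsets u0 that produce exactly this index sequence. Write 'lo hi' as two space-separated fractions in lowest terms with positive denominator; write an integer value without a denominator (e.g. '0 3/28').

C = [9/44, 15/44, 6/11, 15/22, 8/11, 9/11, 9/11, 9/11, 1]
j=0 picked index 0: u0 ∈ [0, 9/44)
j=1 picked index 0: u0 ∈ [-1/9, 37/396)
j=2 picked index 1: u0 ∈ [-7/396, 47/396)
j=3 picked index 1: u0 ∈ [-17/132, 1/132)
j=4 picked index 2: u0 ∈ [-41/396, 10/99)
j=5 picked index 3: u0 ∈ [-1/99, 25/198)
j=6 picked index 3: u0 ∈ [-4/33, 1/66)
j=7 picked index 5: u0 ∈ [-5/99, 4/99)
j=8 picked index 8: u0 ∈ [-7/99, 1/9)
intersection: [0, 1/132)

0 1/132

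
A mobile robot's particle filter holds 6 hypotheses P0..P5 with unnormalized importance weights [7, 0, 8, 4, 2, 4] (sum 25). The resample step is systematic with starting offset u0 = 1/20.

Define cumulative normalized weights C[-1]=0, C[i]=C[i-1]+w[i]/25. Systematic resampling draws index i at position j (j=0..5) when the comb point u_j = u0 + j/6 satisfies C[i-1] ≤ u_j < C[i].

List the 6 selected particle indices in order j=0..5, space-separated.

C = [7/25, 7/25, 3/5, 19/25, 21/25, 1]
j=0: u_0=1/20 ∈ [0, 7/25) → index 0
j=1: u_1=13/60 ∈ [0, 7/25) → index 0
j=2: u_2=23/60 ∈ [7/25, 3/5) → index 2
j=3: u_3=11/20 ∈ [7/25, 3/5) → index 2
j=4: u_4=43/60 ∈ [3/5, 19/25) → index 3
j=5: u_5=53/60 ∈ [21/25, 1) → index 5

0 0 2 2 3 5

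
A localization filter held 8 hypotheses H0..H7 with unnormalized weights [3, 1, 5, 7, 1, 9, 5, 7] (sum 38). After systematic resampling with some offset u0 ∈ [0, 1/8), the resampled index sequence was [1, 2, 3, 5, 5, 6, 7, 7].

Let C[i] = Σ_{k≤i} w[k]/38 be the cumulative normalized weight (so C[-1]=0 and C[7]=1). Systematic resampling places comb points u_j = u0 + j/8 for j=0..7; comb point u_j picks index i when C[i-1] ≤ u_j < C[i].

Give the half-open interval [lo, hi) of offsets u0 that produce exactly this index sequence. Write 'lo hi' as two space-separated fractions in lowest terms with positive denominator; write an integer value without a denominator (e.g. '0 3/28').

3/38 2/19

C = [3/38, 2/19, 9/38, 8/19, 17/38, 13/19, 31/38, 1]
j=0 picked index 1: u0 ∈ [3/38, 2/19)
j=1 picked index 2: u0 ∈ [-3/152, 17/152)
j=2 picked index 3: u0 ∈ [-1/76, 13/76)
j=3 picked index 5: u0 ∈ [11/152, 47/152)
j=4 picked index 5: u0 ∈ [-1/19, 7/38)
j=5 picked index 6: u0 ∈ [9/152, 29/152)
j=6 picked index 7: u0 ∈ [5/76, 1/4)
j=7 picked index 7: u0 ∈ [-9/152, 1/8)
intersection: [3/38, 2/19)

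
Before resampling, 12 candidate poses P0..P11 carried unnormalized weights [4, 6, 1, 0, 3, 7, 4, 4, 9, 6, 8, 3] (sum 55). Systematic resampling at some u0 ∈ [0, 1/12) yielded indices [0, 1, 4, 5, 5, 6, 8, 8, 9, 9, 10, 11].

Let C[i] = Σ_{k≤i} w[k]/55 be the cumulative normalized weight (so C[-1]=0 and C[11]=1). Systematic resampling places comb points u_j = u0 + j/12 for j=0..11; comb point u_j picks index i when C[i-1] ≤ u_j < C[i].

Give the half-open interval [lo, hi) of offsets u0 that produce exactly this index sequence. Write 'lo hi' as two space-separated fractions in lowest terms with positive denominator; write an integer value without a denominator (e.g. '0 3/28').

1/30 5/132

C = [4/55, 2/11, 1/5, 1/5, 14/55, 21/55, 5/11, 29/55, 38/55, 4/5, 52/55, 1]
j=0 picked index 0: u0 ∈ [0, 4/55)
j=1 picked index 1: u0 ∈ [-7/660, 13/132)
j=2 picked index 4: u0 ∈ [1/30, 29/330)
j=3 picked index 5: u0 ∈ [1/220, 29/220)
j=4 picked index 5: u0 ∈ [-13/165, 8/165)
j=5 picked index 6: u0 ∈ [-23/660, 5/132)
j=6 picked index 8: u0 ∈ [3/110, 21/110)
j=7 picked index 8: u0 ∈ [-37/660, 71/660)
j=8 picked index 9: u0 ∈ [4/165, 2/15)
j=9 picked index 9: u0 ∈ [-13/220, 1/20)
j=10 picked index 10: u0 ∈ [-1/30, 37/330)
j=11 picked index 11: u0 ∈ [19/660, 1/12)
intersection: [1/30, 5/132)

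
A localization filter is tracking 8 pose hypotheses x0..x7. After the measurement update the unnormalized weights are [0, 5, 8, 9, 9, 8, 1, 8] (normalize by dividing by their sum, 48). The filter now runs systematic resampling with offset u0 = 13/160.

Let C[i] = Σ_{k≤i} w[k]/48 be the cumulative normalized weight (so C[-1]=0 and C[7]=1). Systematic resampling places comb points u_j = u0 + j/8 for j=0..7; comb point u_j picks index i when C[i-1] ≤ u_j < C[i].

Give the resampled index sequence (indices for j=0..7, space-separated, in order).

C = [0, 5/48, 13/48, 11/24, 31/48, 13/16, 5/6, 1]
j=0: u_0=13/160 ∈ [0, 5/48) → index 1
j=1: u_1=33/160 ∈ [5/48, 13/48) → index 2
j=2: u_2=53/160 ∈ [13/48, 11/24) → index 3
j=3: u_3=73/160 ∈ [13/48, 11/24) → index 3
j=4: u_4=93/160 ∈ [11/24, 31/48) → index 4
j=5: u_5=113/160 ∈ [31/48, 13/16) → index 5
j=6: u_6=133/160 ∈ [13/16, 5/6) → index 6
j=7: u_7=153/160 ∈ [5/6, 1) → index 7

1 2 3 3 4 5 6 7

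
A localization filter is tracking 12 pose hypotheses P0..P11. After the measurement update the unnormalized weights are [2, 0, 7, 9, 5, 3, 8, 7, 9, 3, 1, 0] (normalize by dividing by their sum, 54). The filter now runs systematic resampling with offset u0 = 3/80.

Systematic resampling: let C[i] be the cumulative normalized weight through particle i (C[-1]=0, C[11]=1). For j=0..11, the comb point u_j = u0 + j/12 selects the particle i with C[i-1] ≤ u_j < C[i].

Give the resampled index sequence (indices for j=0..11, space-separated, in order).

C = [1/27, 1/27, 1/6, 1/3, 23/54, 13/27, 17/27, 41/54, 25/27, 53/54, 1, 1]
j=0: u_0=3/80 ∈ [1/27, 1/6) → index 2
j=1: u_1=29/240 ∈ [1/27, 1/6) → index 2
j=2: u_2=49/240 ∈ [1/6, 1/3) → index 3
j=3: u_3=23/80 ∈ [1/6, 1/3) → index 3
j=4: u_4=89/240 ∈ [1/3, 23/54) → index 4
j=5: u_5=109/240 ∈ [23/54, 13/27) → index 5
j=6: u_6=43/80 ∈ [13/27, 17/27) → index 6
j=7: u_7=149/240 ∈ [13/27, 17/27) → index 6
j=8: u_8=169/240 ∈ [17/27, 41/54) → index 7
j=9: u_9=63/80 ∈ [41/54, 25/27) → index 8
j=10: u_10=209/240 ∈ [41/54, 25/27) → index 8
j=11: u_11=229/240 ∈ [25/27, 53/54) → index 9

2 2 3 3 4 5 6 6 7 8 8 9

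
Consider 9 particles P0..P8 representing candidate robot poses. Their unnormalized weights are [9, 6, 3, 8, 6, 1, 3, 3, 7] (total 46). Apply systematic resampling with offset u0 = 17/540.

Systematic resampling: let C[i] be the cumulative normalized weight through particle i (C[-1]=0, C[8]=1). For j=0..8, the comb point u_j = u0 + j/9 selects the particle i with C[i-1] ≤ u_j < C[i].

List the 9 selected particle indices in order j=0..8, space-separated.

0 0 1 2 3 4 5 7 8

C = [9/46, 15/46, 9/23, 13/23, 16/23, 33/46, 18/23, 39/46, 1]
j=0: u_0=17/540 ∈ [0, 9/46) → index 0
j=1: u_1=77/540 ∈ [0, 9/46) → index 0
j=2: u_2=137/540 ∈ [9/46, 15/46) → index 1
j=3: u_3=197/540 ∈ [15/46, 9/23) → index 2
j=4: u_4=257/540 ∈ [9/23, 13/23) → index 3
j=5: u_5=317/540 ∈ [13/23, 16/23) → index 4
j=6: u_6=377/540 ∈ [16/23, 33/46) → index 5
j=7: u_7=437/540 ∈ [18/23, 39/46) → index 7
j=8: u_8=497/540 ∈ [39/46, 1) → index 8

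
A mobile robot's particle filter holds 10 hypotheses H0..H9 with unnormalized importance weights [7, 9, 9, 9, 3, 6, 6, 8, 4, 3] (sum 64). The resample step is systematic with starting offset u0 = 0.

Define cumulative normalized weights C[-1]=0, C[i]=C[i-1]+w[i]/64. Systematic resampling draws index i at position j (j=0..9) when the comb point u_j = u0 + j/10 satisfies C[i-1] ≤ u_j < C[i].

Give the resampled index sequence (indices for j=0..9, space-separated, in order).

0 0 1 2 3 3 5 6 7 8

C = [7/64, 1/4, 25/64, 17/32, 37/64, 43/64, 49/64, 57/64, 61/64, 1]
j=0: u_0=0 ∈ [0, 7/64) → index 0
j=1: u_1=1/10 ∈ [0, 7/64) → index 0
j=2: u_2=1/5 ∈ [7/64, 1/4) → index 1
j=3: u_3=3/10 ∈ [1/4, 25/64) → index 2
j=4: u_4=2/5 ∈ [25/64, 17/32) → index 3
j=5: u_5=1/2 ∈ [25/64, 17/32) → index 3
j=6: u_6=3/5 ∈ [37/64, 43/64) → index 5
j=7: u_7=7/10 ∈ [43/64, 49/64) → index 6
j=8: u_8=4/5 ∈ [49/64, 57/64) → index 7
j=9: u_9=9/10 ∈ [57/64, 61/64) → index 8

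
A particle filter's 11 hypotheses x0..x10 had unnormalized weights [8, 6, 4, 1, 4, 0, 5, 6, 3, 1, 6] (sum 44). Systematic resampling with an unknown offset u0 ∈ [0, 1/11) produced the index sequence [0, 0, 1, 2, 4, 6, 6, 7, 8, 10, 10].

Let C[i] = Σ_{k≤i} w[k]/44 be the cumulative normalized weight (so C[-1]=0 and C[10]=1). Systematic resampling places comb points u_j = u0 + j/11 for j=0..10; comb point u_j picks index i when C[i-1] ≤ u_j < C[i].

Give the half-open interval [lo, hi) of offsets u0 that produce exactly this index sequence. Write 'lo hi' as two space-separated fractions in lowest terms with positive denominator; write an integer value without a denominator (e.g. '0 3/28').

3/44 1/11

C = [2/11, 7/22, 9/22, 19/44, 23/44, 23/44, 7/11, 17/22, 37/44, 19/22, 1]
j=0 picked index 0: u0 ∈ [0, 2/11)
j=1 picked index 0: u0 ∈ [-1/11, 1/11)
j=2 picked index 1: u0 ∈ [0, 3/22)
j=3 picked index 2: u0 ∈ [1/22, 3/22)
j=4 picked index 4: u0 ∈ [3/44, 7/44)
j=5 picked index 6: u0 ∈ [3/44, 2/11)
j=6 picked index 6: u0 ∈ [-1/44, 1/11)
j=7 picked index 7: u0 ∈ [0, 3/22)
j=8 picked index 8: u0 ∈ [1/22, 5/44)
j=9 picked index 10: u0 ∈ [1/22, 2/11)
j=10 picked index 10: u0 ∈ [-1/22, 1/11)
intersection: [3/44, 1/11)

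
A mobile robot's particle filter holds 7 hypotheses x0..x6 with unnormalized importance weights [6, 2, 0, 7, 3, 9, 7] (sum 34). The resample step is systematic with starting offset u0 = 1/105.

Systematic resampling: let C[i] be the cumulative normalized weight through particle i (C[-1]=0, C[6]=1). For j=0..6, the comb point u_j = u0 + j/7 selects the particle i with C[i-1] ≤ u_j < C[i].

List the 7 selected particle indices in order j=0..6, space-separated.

0 0 3 3 5 5 6

C = [3/17, 4/17, 4/17, 15/34, 9/17, 27/34, 1]
j=0: u_0=1/105 ∈ [0, 3/17) → index 0
j=1: u_1=16/105 ∈ [0, 3/17) → index 0
j=2: u_2=31/105 ∈ [4/17, 15/34) → index 3
j=3: u_3=46/105 ∈ [4/17, 15/34) → index 3
j=4: u_4=61/105 ∈ [9/17, 27/34) → index 5
j=5: u_5=76/105 ∈ [9/17, 27/34) → index 5
j=6: u_6=13/15 ∈ [27/34, 1) → index 6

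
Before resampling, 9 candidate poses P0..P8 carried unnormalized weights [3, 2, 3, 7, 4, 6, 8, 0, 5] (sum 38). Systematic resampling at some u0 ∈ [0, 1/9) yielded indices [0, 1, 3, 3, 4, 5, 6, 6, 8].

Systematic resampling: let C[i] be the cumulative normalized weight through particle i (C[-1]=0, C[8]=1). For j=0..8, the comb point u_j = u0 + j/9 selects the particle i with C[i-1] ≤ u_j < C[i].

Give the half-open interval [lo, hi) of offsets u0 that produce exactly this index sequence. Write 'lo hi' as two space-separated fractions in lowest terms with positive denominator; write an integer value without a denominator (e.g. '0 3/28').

0 7/342

C = [3/38, 5/38, 4/19, 15/38, 1/2, 25/38, 33/38, 33/38, 1]
j=0 picked index 0: u0 ∈ [0, 3/38)
j=1 picked index 1: u0 ∈ [-11/342, 7/342)
j=2 picked index 3: u0 ∈ [-2/171, 59/342)
j=3 picked index 3: u0 ∈ [-7/57, 7/114)
j=4 picked index 4: u0 ∈ [-17/342, 1/18)
j=5 picked index 5: u0 ∈ [-1/18, 35/342)
j=6 picked index 6: u0 ∈ [-1/114, 23/114)
j=7 picked index 6: u0 ∈ [-41/342, 31/342)
j=8 picked index 8: u0 ∈ [-7/342, 1/9)
intersection: [0, 7/342)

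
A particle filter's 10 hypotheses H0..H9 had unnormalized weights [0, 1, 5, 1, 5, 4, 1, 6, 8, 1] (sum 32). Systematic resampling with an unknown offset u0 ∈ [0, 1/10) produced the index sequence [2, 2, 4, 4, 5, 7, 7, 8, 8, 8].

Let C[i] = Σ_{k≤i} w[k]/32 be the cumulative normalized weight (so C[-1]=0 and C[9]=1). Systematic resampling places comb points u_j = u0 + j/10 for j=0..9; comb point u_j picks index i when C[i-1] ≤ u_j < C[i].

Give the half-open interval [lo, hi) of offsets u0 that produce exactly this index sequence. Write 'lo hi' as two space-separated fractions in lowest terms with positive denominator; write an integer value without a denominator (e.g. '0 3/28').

C = [0, 1/32, 3/16, 7/32, 3/8, 1/2, 17/32, 23/32, 31/32, 1]
j=0 picked index 2: u0 ∈ [1/32, 3/16)
j=1 picked index 2: u0 ∈ [-11/160, 7/80)
j=2 picked index 4: u0 ∈ [3/160, 7/40)
j=3 picked index 4: u0 ∈ [-13/160, 3/40)
j=4 picked index 5: u0 ∈ [-1/40, 1/10)
j=5 picked index 7: u0 ∈ [1/32, 7/32)
j=6 picked index 7: u0 ∈ [-11/160, 19/160)
j=7 picked index 8: u0 ∈ [3/160, 43/160)
j=8 picked index 8: u0 ∈ [-13/160, 27/160)
j=9 picked index 8: u0 ∈ [-29/160, 11/160)
intersection: [1/32, 11/160)

1/32 11/160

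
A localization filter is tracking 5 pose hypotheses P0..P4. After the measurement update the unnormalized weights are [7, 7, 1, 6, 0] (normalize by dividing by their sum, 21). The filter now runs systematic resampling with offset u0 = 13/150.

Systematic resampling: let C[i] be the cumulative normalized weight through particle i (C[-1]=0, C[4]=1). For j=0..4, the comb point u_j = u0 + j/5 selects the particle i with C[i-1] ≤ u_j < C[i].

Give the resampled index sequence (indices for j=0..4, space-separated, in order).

0 0 1 2 3

C = [1/3, 2/3, 5/7, 1, 1]
j=0: u_0=13/150 ∈ [0, 1/3) → index 0
j=1: u_1=43/150 ∈ [0, 1/3) → index 0
j=2: u_2=73/150 ∈ [1/3, 2/3) → index 1
j=3: u_3=103/150 ∈ [2/3, 5/7) → index 2
j=4: u_4=133/150 ∈ [5/7, 1) → index 3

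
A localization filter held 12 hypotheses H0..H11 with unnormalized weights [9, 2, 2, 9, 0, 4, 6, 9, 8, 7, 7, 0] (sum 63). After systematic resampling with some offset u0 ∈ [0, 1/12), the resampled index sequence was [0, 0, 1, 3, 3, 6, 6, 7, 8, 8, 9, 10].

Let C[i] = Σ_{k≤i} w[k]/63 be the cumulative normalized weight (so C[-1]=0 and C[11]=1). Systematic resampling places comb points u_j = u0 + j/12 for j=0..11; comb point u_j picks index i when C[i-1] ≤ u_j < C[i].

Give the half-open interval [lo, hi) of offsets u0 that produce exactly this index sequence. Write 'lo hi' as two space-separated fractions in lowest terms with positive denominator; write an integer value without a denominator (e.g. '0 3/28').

C = [1/7, 11/63, 13/63, 22/63, 22/63, 26/63, 32/63, 41/63, 7/9, 8/9, 1, 1]
j=0 picked index 0: u0 ∈ [0, 1/7)
j=1 picked index 0: u0 ∈ [-1/12, 5/84)
j=2 picked index 1: u0 ∈ [-1/42, 1/126)
j=3 picked index 3: u0 ∈ [-11/252, 25/252)
j=4 picked index 3: u0 ∈ [-8/63, 1/63)
j=5 picked index 6: u0 ∈ [-1/252, 23/252)
j=6 picked index 6: u0 ∈ [-11/126, 1/126)
j=7 picked index 7: u0 ∈ [-19/252, 17/252)
j=8 picked index 8: u0 ∈ [-1/63, 1/9)
j=9 picked index 8: u0 ∈ [-25/252, 1/36)
j=10 picked index 9: u0 ∈ [-1/18, 1/18)
j=11 picked index 10: u0 ∈ [-1/36, 1/12)
intersection: [0, 1/126)

0 1/126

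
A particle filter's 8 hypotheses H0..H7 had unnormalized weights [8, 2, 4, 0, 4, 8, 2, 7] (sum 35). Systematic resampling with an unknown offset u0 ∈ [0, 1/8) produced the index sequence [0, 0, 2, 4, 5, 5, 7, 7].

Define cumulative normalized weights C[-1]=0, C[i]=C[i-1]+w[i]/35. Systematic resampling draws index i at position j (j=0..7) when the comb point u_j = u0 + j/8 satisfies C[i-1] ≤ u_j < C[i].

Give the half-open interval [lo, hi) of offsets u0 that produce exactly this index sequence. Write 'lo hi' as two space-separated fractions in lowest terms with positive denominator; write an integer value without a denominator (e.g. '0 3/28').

C = [8/35, 2/7, 2/5, 2/5, 18/35, 26/35, 4/5, 1]
j=0 picked index 0: u0 ∈ [0, 8/35)
j=1 picked index 0: u0 ∈ [-1/8, 29/280)
j=2 picked index 2: u0 ∈ [1/28, 3/20)
j=3 picked index 4: u0 ∈ [1/40, 39/280)
j=4 picked index 5: u0 ∈ [1/70, 17/70)
j=5 picked index 5: u0 ∈ [-31/280, 33/280)
j=6 picked index 7: u0 ∈ [1/20, 1/4)
j=7 picked index 7: u0 ∈ [-3/40, 1/8)
intersection: [1/20, 29/280)

1/20 29/280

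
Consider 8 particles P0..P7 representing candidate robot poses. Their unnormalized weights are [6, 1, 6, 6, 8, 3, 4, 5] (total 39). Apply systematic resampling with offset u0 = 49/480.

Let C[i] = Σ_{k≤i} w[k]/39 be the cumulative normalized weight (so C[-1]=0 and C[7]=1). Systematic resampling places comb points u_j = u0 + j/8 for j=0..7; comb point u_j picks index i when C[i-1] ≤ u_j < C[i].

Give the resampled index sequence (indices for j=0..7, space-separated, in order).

0 2 3 3 4 5 6 7

C = [2/13, 7/39, 1/3, 19/39, 9/13, 10/13, 34/39, 1]
j=0: u_0=49/480 ∈ [0, 2/13) → index 0
j=1: u_1=109/480 ∈ [7/39, 1/3) → index 2
j=2: u_2=169/480 ∈ [1/3, 19/39) → index 3
j=3: u_3=229/480 ∈ [1/3, 19/39) → index 3
j=4: u_4=289/480 ∈ [19/39, 9/13) → index 4
j=5: u_5=349/480 ∈ [9/13, 10/13) → index 5
j=6: u_6=409/480 ∈ [10/13, 34/39) → index 6
j=7: u_7=469/480 ∈ [34/39, 1) → index 7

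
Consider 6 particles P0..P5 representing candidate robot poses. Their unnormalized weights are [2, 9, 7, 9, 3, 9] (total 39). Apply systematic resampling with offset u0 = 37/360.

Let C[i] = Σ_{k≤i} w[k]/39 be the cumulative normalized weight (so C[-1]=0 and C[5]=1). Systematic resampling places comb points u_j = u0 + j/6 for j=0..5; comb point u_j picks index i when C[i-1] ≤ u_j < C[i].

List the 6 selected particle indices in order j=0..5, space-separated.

1 1 2 3 5 5

C = [2/39, 11/39, 6/13, 9/13, 10/13, 1]
j=0: u_0=37/360 ∈ [2/39, 11/39) → index 1
j=1: u_1=97/360 ∈ [2/39, 11/39) → index 1
j=2: u_2=157/360 ∈ [11/39, 6/13) → index 2
j=3: u_3=217/360 ∈ [6/13, 9/13) → index 3
j=4: u_4=277/360 ∈ [10/13, 1) → index 5
j=5: u_5=337/360 ∈ [10/13, 1) → index 5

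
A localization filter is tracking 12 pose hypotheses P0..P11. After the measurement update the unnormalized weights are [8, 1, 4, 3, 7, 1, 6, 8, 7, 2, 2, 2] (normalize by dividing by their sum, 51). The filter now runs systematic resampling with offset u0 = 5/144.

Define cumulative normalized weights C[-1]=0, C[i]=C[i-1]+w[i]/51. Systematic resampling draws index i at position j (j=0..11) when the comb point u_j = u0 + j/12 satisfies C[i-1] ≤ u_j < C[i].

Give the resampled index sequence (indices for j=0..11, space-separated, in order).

0 0 2 3 4 5 6 7 7 8 8 10

C = [8/51, 3/17, 13/51, 16/51, 23/51, 8/17, 10/17, 38/51, 15/17, 47/51, 49/51, 1]
j=0: u_0=5/144 ∈ [0, 8/51) → index 0
j=1: u_1=17/144 ∈ [0, 8/51) → index 0
j=2: u_2=29/144 ∈ [3/17, 13/51) → index 2
j=3: u_3=41/144 ∈ [13/51, 16/51) → index 3
j=4: u_4=53/144 ∈ [16/51, 23/51) → index 4
j=5: u_5=65/144 ∈ [23/51, 8/17) → index 5
j=6: u_6=77/144 ∈ [8/17, 10/17) → index 6
j=7: u_7=89/144 ∈ [10/17, 38/51) → index 7
j=8: u_8=101/144 ∈ [10/17, 38/51) → index 7
j=9: u_9=113/144 ∈ [38/51, 15/17) → index 8
j=10: u_10=125/144 ∈ [38/51, 15/17) → index 8
j=11: u_11=137/144 ∈ [47/51, 49/51) → index 10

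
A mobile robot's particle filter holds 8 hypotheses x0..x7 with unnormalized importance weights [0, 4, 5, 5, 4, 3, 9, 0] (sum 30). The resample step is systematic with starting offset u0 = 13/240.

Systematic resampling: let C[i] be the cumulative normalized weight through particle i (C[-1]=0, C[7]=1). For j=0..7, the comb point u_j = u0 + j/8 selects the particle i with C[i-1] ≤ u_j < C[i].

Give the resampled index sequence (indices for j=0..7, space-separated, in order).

1 2 3 3 4 5 6 6

C = [0, 2/15, 3/10, 7/15, 3/5, 7/10, 1, 1]
j=0: u_0=13/240 ∈ [0, 2/15) → index 1
j=1: u_1=43/240 ∈ [2/15, 3/10) → index 2
j=2: u_2=73/240 ∈ [3/10, 7/15) → index 3
j=3: u_3=103/240 ∈ [3/10, 7/15) → index 3
j=4: u_4=133/240 ∈ [7/15, 3/5) → index 4
j=5: u_5=163/240 ∈ [3/5, 7/10) → index 5
j=6: u_6=193/240 ∈ [7/10, 1) → index 6
j=7: u_7=223/240 ∈ [7/10, 1) → index 6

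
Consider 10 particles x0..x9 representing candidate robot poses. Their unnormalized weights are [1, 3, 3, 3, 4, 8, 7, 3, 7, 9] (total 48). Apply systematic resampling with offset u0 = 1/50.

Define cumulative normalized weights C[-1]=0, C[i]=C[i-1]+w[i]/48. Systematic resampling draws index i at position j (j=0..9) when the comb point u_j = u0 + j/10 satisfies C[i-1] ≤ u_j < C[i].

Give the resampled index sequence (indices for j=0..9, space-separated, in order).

C = [1/48, 1/12, 7/48, 5/24, 7/24, 11/24, 29/48, 2/3, 13/16, 1]
j=0: u_0=1/50 ∈ [0, 1/48) → index 0
j=1: u_1=3/25 ∈ [1/12, 7/48) → index 2
j=2: u_2=11/50 ∈ [5/24, 7/24) → index 4
j=3: u_3=8/25 ∈ [7/24, 11/24) → index 5
j=4: u_4=21/50 ∈ [7/24, 11/24) → index 5
j=5: u_5=13/25 ∈ [11/24, 29/48) → index 6
j=6: u_6=31/50 ∈ [29/48, 2/3) → index 7
j=7: u_7=18/25 ∈ [2/3, 13/16) → index 8
j=8: u_8=41/50 ∈ [13/16, 1) → index 9
j=9: u_9=23/25 ∈ [13/16, 1) → index 9

0 2 4 5 5 6 7 8 9 9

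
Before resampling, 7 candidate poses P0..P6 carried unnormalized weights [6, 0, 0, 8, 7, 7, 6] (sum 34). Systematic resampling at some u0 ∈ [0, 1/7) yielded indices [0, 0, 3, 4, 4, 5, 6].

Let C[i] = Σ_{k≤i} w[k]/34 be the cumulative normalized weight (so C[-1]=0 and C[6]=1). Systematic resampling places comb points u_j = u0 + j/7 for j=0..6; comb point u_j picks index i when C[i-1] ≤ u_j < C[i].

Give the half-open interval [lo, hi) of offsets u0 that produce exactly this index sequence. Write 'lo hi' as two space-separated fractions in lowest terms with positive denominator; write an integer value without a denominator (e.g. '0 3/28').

0 4/119

C = [3/17, 3/17, 3/17, 7/17, 21/34, 14/17, 1]
j=0 picked index 0: u0 ∈ [0, 3/17)
j=1 picked index 0: u0 ∈ [-1/7, 4/119)
j=2 picked index 3: u0 ∈ [-13/119, 15/119)
j=3 picked index 4: u0 ∈ [-2/119, 45/238)
j=4 picked index 4: u0 ∈ [-19/119, 11/238)
j=5 picked index 5: u0 ∈ [-23/238, 13/119)
j=6 picked index 6: u0 ∈ [-4/119, 1/7)
intersection: [0, 4/119)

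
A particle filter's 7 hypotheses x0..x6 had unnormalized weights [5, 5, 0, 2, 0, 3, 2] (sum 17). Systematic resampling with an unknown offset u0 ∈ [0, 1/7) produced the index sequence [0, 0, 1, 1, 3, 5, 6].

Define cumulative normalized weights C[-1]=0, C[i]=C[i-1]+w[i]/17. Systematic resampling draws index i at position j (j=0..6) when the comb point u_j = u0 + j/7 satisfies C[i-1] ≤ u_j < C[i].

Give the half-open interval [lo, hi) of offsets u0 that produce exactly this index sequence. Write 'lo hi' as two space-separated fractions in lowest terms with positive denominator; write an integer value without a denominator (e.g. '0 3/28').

C = [5/17, 10/17, 10/17, 12/17, 12/17, 15/17, 1]
j=0 picked index 0: u0 ∈ [0, 5/17)
j=1 picked index 0: u0 ∈ [-1/7, 18/119)
j=2 picked index 1: u0 ∈ [1/119, 36/119)
j=3 picked index 1: u0 ∈ [-16/119, 19/119)
j=4 picked index 3: u0 ∈ [2/119, 16/119)
j=5 picked index 5: u0 ∈ [-1/119, 20/119)
j=6 picked index 6: u0 ∈ [3/119, 1/7)
intersection: [3/119, 16/119)

3/119 16/119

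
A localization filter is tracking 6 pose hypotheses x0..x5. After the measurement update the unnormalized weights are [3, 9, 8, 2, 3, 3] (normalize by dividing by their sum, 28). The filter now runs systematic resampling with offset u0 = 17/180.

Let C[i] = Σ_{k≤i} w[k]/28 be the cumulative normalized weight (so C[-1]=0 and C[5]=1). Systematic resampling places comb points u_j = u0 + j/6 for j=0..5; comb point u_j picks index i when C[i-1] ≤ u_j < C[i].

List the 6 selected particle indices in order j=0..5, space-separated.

0 1 1 2 3 5

C = [3/28, 3/7, 5/7, 11/14, 25/28, 1]
j=0: u_0=17/180 ∈ [0, 3/28) → index 0
j=1: u_1=47/180 ∈ [3/28, 3/7) → index 1
j=2: u_2=77/180 ∈ [3/28, 3/7) → index 1
j=3: u_3=107/180 ∈ [3/7, 5/7) → index 2
j=4: u_4=137/180 ∈ [5/7, 11/14) → index 3
j=5: u_5=167/180 ∈ [25/28, 1) → index 5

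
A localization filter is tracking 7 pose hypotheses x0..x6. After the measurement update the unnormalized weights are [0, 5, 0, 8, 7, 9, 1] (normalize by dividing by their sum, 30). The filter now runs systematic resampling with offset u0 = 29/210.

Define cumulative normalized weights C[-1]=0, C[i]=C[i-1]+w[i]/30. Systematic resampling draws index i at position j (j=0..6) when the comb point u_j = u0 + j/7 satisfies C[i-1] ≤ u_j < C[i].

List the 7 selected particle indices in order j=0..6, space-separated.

1 3 3 4 5 5 6

C = [0, 1/6, 1/6, 13/30, 2/3, 29/30, 1]
j=0: u_0=29/210 ∈ [0, 1/6) → index 1
j=1: u_1=59/210 ∈ [1/6, 13/30) → index 3
j=2: u_2=89/210 ∈ [1/6, 13/30) → index 3
j=3: u_3=17/30 ∈ [13/30, 2/3) → index 4
j=4: u_4=149/210 ∈ [2/3, 29/30) → index 5
j=5: u_5=179/210 ∈ [2/3, 29/30) → index 5
j=6: u_6=209/210 ∈ [29/30, 1) → index 6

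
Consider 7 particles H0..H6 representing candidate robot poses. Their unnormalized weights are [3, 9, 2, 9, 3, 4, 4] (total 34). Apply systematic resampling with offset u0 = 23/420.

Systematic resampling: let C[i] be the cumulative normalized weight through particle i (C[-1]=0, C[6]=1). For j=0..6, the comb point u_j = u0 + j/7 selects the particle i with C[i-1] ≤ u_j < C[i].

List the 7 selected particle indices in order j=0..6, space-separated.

C = [3/34, 6/17, 7/17, 23/34, 13/17, 15/17, 1]
j=0: u_0=23/420 ∈ [0, 3/34) → index 0
j=1: u_1=83/420 ∈ [3/34, 6/17) → index 1
j=2: u_2=143/420 ∈ [3/34, 6/17) → index 1
j=3: u_3=29/60 ∈ [7/17, 23/34) → index 3
j=4: u_4=263/420 ∈ [7/17, 23/34) → index 3
j=5: u_5=323/420 ∈ [13/17, 15/17) → index 5
j=6: u_6=383/420 ∈ [15/17, 1) → index 6

0 1 1 3 3 5 6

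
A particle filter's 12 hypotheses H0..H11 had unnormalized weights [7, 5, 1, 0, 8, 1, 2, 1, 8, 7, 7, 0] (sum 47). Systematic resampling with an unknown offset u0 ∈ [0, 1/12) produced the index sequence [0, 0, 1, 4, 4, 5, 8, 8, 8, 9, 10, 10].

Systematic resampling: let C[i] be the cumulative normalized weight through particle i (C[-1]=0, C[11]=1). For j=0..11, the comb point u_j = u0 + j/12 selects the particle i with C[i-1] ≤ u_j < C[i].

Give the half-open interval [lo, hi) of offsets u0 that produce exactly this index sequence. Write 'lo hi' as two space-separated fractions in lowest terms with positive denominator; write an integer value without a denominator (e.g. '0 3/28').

C = [7/47, 12/47, 13/47, 13/47, 21/47, 22/47, 24/47, 25/47, 33/47, 40/47, 1, 1]
j=0 picked index 0: u0 ∈ [0, 7/47)
j=1 picked index 0: u0 ∈ [-1/12, 37/564)
j=2 picked index 1: u0 ∈ [-5/282, 25/282)
j=3 picked index 4: u0 ∈ [5/188, 37/188)
j=4 picked index 4: u0 ∈ [-8/141, 16/141)
j=5 picked index 5: u0 ∈ [17/564, 29/564)
j=6 picked index 8: u0 ∈ [3/94, 19/94)
j=7 picked index 8: u0 ∈ [-29/564, 67/564)
j=8 picked index 8: u0 ∈ [-19/141, 5/141)
j=9 picked index 9: u0 ∈ [-9/188, 19/188)
j=10 picked index 10: u0 ∈ [5/282, 1/6)
j=11 picked index 10: u0 ∈ [-37/564, 1/12)
intersection: [3/94, 5/141)

3/94 5/141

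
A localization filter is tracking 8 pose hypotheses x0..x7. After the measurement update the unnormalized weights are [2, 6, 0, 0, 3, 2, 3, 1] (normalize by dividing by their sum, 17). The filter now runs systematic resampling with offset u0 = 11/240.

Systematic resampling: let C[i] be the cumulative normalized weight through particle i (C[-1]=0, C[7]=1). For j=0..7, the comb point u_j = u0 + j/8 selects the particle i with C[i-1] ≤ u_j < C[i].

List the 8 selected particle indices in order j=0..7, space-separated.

0 1 1 1 4 5 6 6

C = [2/17, 8/17, 8/17, 8/17, 11/17, 13/17, 16/17, 1]
j=0: u_0=11/240 ∈ [0, 2/17) → index 0
j=1: u_1=41/240 ∈ [2/17, 8/17) → index 1
j=2: u_2=71/240 ∈ [2/17, 8/17) → index 1
j=3: u_3=101/240 ∈ [2/17, 8/17) → index 1
j=4: u_4=131/240 ∈ [8/17, 11/17) → index 4
j=5: u_5=161/240 ∈ [11/17, 13/17) → index 5
j=6: u_6=191/240 ∈ [13/17, 16/17) → index 6
j=7: u_7=221/240 ∈ [13/17, 16/17) → index 6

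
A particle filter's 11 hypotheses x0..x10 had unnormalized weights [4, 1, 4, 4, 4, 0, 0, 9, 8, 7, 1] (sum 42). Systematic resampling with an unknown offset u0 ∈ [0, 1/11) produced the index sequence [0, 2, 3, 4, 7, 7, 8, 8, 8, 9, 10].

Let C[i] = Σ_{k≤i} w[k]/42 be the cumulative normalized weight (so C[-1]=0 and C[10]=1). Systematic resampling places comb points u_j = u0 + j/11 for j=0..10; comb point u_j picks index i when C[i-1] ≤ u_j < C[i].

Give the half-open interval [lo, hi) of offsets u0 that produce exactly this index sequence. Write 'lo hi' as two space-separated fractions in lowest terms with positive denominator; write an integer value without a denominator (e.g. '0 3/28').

C = [2/21, 5/42, 3/14, 13/42, 17/42, 17/42, 17/42, 13/21, 17/21, 41/42, 1]
j=0 picked index 0: u0 ∈ [0, 2/21)
j=1 picked index 2: u0 ∈ [13/462, 19/154)
j=2 picked index 3: u0 ∈ [5/154, 59/462)
j=3 picked index 4: u0 ∈ [17/462, 61/462)
j=4 picked index 7: u0 ∈ [19/462, 59/231)
j=5 picked index 7: u0 ∈ [-23/462, 38/231)
j=6 picked index 8: u0 ∈ [17/231, 61/231)
j=7 picked index 8: u0 ∈ [-4/231, 40/231)
j=8 picked index 8: u0 ∈ [-25/231, 19/231)
j=9 picked index 9: u0 ∈ [-2/231, 73/462)
j=10 picked index 10: u0 ∈ [31/462, 1/11)
intersection: [17/231, 19/231)

17/231 19/231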